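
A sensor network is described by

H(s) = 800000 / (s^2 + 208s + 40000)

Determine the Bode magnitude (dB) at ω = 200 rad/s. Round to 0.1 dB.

At s = jω = j200:
quadratic: (j200)² + 208·j200 + 40000 = 0 + j41600 → |·| ≈ 41600, ∠ ≈ 90.00°
|H| = 800000 / 41600 ≈ 19.231
Gain = 20 log₁₀(19.231) ≈ 25.68 dB

25.7 dB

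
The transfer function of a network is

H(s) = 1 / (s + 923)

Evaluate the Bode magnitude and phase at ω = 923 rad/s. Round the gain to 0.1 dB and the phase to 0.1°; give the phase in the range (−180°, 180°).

At s = jω = j923:
pole (s+923): 923 + j923 → |·| = √(923²+923²) = √1703858 ≈ 1305.3, ∠ = arctan(923/923) ≈ 45.00°
|H| = 1 / 1305.3 ≈ 0.00076611
Gain = 20 log₁₀(0.00076611) ≈ -62.31 dB
∠H = 0.00° − 45.00° = -45.00°

-62.3 dB, -45.0°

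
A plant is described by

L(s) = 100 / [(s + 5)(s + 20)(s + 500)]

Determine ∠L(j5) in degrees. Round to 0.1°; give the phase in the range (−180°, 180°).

-59.6°

At s = jω = j5:
pole (s+5): 5 + j5 → |·| = √(5²+5²) = √50 ≈ 7.0711, ∠ = arctan(5/5) ≈ 45.00°
pole (s+20): 20 + j5 → |·| = √(20²+5²) = √425 ≈ 20.616, ∠ = arctan(5/20) ≈ 14.04°
pole (s+500): 500 + j5 → |·| = √(500²+5²) = √250025 ≈ 500.02, ∠ = arctan(5/500) ≈ 0.57°
∠L = 0.00° − 59.61° = -59.61°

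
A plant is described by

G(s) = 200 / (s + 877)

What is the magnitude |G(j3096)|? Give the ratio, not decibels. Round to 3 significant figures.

At s = jω = j3096:
pole (s+877): 877 + j3096 → |·| = √(877²+3096²) = √10354345 ≈ 3217.8, ∠ = arctan(3096/877) ≈ 74.18°
|G| = 200 / 3217.8 ≈ 0.062154

0.0622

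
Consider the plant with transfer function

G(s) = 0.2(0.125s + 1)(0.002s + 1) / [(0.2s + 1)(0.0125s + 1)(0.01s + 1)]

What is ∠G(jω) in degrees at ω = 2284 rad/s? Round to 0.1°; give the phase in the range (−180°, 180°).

At ω = 2284 rad/s:
zero (1 + j2284·0.125) = 1 + j285.5 → |·| ≈ 285.5, ∠ ≈ 89.80°
zero (1 + j2284·0.002) = 1 + j4.568 → |·| ≈ 4.6762, ∠ ≈ 77.65°
pole (1 + j2284·0.2) = 1 + j456.8 → |·| ≈ 456.8, ∠ ≈ 89.87°
pole (1 + j2284·0.0125) = 1 + j28.55 → |·| ≈ 28.568, ∠ ≈ 87.99°
pole (1 + j2284·0.01) = 1 + j22.84 → |·| ≈ 22.862, ∠ ≈ 87.49°
∠G = (89.80° + 77.65°) − (89.87° + 87.99° + 87.49°) = -97.90°

-97.9°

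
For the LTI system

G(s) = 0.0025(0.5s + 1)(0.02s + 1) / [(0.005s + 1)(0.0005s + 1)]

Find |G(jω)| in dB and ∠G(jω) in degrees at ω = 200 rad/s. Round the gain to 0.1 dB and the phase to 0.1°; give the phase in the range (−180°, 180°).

-2.8 dB, 114.7°

At ω = 200 rad/s:
zero (1 + j200·0.5) = 1 + j100 → |·| ≈ 100, ∠ ≈ 89.43°
zero (1 + j200·0.02) = 1 + j4 → |·| ≈ 4.1231, ∠ ≈ 75.96°
pole (1 + j200·0.005) = 1 + j1 → |·| ≈ 1.4142, ∠ ≈ 45.00°
pole (1 + j200·0.0005) = 1 + j0.1 → |·| ≈ 1.005, ∠ ≈ 5.71°
|G| = 0.0025 · 100 · 4.1231 / (1.4142 · 1.005) ≈ 0.72525
Gain = 20 log₁₀(0.72525) ≈ -2.79 dB
∠G = (89.43° + 75.96°) − (45.00° + 5.71°) = 114.68°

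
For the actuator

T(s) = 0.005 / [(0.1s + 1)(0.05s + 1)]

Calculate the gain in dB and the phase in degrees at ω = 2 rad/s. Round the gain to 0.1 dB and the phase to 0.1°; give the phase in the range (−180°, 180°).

-46.2 dB, -17.0°

At ω = 2 rad/s:
pole (1 + j2·0.1) = 1 + j0.2 → |·| ≈ 1.0198, ∠ ≈ 11.31°
pole (1 + j2·0.05) = 1 + j0.1 → |·| ≈ 1.005, ∠ ≈ 5.71°
|T| = 0.005 · 1 / (1.0198 · 1.005) ≈ 0.0048785
Gain = 20 log₁₀(0.0048785) ≈ -46.23 dB
∠T = (0°) − (11.31° + 5.71°) = -17.02°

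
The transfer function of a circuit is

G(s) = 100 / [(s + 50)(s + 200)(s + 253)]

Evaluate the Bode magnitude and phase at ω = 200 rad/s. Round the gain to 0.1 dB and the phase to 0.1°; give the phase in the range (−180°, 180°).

-105.5 dB, -159.3°

At s = jω = j200:
pole (s+50): 50 + j200 → |·| = √(50²+200²) = √42500 ≈ 206.16, ∠ = arctan(200/50) ≈ 75.96°
pole (s+200): 200 + j200 → |·| = √(200²+200²) = √80000 ≈ 282.84, ∠ = arctan(200/200) ≈ 45.00°
pole (s+253): 253 + j200 → |·| = √(253²+200²) = √104009 ≈ 322.5, ∠ = arctan(200/253) ≈ 38.33°
|G| = 100 / 1.8805e+07 ≈ 5.3177e-06
Gain = 20 log₁₀(5.3177e-06) ≈ -105.49 dB
∠G = 0.00° − 159.29° = -159.29°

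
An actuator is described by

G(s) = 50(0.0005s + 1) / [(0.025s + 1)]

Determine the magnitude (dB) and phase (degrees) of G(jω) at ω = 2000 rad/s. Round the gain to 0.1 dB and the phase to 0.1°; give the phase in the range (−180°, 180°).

At ω = 2000 rad/s:
zero (1 + j2000·0.0005) = 1 + j1 → |·| ≈ 1.4142, ∠ ≈ 45.00°
pole (1 + j2000·0.025) = 1 + j50 → |·| ≈ 50.01, ∠ ≈ 88.85°
|G| = 50 · 1.4142 / (50.01) ≈ 1.4139
Gain = 20 log₁₀(1.4139) ≈ 3.01 dB
∠G = (45.00°) − (88.85°) = -43.85°

3.0 dB, -43.9°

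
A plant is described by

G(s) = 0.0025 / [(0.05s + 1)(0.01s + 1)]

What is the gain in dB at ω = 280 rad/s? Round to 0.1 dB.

-84.5 dB

At ω = 280 rad/s:
pole (1 + j280·0.05) = 1 + j14 → |·| ≈ 14.036, ∠ ≈ 85.91°
pole (1 + j280·0.01) = 1 + j2.8 → |·| ≈ 2.9732, ∠ ≈ 70.35°
|G| = 0.0025 · 1 / (14.036 · 2.9732) ≈ 5.9906e-05
Gain = 20 log₁₀(5.9906e-05) ≈ -84.45 dB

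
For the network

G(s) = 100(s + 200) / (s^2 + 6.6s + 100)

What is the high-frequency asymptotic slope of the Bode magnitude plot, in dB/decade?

Each pole contributes −20 dB/decade at high frequency; each zero contributes +20 dB/decade.
Net: 1 zero(s) − 2 pole(s) → -20 dB/decade.

-20 dB/decade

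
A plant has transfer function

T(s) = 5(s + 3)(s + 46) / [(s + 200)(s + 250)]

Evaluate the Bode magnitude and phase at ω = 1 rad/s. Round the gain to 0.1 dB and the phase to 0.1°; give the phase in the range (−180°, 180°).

-36.7 dB, 19.2°

At s = jω = j1:
zero (s+3): 3 + j1 → |·| = √(3²+1²) = √10 ≈ 3.1623, ∠ = arctan(1/3) ≈ 18.43°
zero (s+46): 46 + j1 → |·| = √(46²+1²) = √2117 ≈ 46.011, ∠ = arctan(1/46) ≈ 1.25°
pole (s+200): 200 + j1 → |·| = √(200²+1²) = √40001 ≈ 200, ∠ = arctan(1/200) ≈ 0.29°
pole (s+250): 250 + j1 → |·| = √(250²+1²) = √62501 ≈ 250, ∠ = arctan(1/250) ≈ 0.23°
|T| = 5 · 145.5 / 50000 ≈ 0.01455
Gain = 20 log₁₀(0.01455) ≈ -36.74 dB
∠T = 19.68° − 0.52° = 19.16°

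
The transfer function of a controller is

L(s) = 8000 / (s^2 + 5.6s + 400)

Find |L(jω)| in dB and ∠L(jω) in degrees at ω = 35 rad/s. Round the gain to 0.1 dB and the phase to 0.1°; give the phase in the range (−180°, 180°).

At s = jω = j35:
quadratic: (j35)² + 5.6·j35 + 400 = -825 + j196 → |·| ≈ 847.96, ∠ ≈ 166.64°
|L| = 8000 / 847.96 ≈ 9.4344
Gain = 20 log₁₀(9.4344) ≈ 19.49 dB
∠L = 0.00° − 166.64° = -166.64°

19.5 dB, -166.6°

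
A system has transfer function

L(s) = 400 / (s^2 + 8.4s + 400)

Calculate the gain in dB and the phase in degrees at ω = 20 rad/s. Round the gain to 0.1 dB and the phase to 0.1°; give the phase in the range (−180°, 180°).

At s = jω = j20:
quadratic: (j20)² + 8.4·j20 + 400 = 0 + j168 → |·| ≈ 168, ∠ ≈ 90.00°
|L| = 400 / 168 ≈ 2.381
Gain = 20 log₁₀(2.381) ≈ 7.54 dB
∠L = 0.00° − 90.00° = -90.00°

7.5 dB, -90.0°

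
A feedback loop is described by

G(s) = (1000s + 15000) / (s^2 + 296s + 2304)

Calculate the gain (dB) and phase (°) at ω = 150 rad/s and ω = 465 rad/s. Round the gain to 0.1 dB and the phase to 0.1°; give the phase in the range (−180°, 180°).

ω = 150: 9.8 dB, -30.2°; ω = 465: 5.2 dB, -59.1°

Substitute s = j150:
Numerator: 1000(j150) + 15000 = 15000 + j150000
Denominator: (j150)^2 + 296(j150) + 2304 = -20196 + j44400
|N| = √(15000² + 150000²) ≈ 1.5075e+05, ∠N ≈ 84.29°
|D| = √(20196² + 44400²) ≈ 48777, ∠D ≈ 114.46°
|G| = 1.5075e+05 / 48777 ≈ 3.0906
Gain = 20 log₁₀(3.0906) ≈ 9.80 dB
∠G = 84.29° − 114.46° = -30.17°

Substitute s = j465:
Numerator: 1000(j465) + 15000 = 15000 + j465000
Denominator: (j465)^2 + 296(j465) + 2304 = -213921 + j137640
|N| = √(15000² + 465000²) ≈ 4.6524e+05, ∠N ≈ 88.15°
|D| = √(213921² + 137640²) ≈ 2.5438e+05, ∠D ≈ 147.24°
|G| = 4.6524e+05 / 2.5438e+05 ≈ 1.8289
Gain = 20 log₁₀(1.8289) ≈ 5.24 dB
∠G = 88.15° − 147.24° = -59.09°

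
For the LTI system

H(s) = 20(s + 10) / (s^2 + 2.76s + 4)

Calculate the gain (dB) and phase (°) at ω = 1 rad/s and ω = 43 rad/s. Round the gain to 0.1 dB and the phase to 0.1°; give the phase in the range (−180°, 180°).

ω = 1: 33.9 dB, -36.9°; ω = 43: -6.4 dB, -99.4°

At s = jω = j1:
zero (s+10): 10 + j1 → |·| = √(10²+1²) = √101 ≈ 10.05, ∠ = arctan(1/10) ≈ 5.71°
quadratic: (j1)² + 2.76·j1 + 4 = 3 + j2.76 → |·| ≈ 4.0765, ∠ ≈ 42.61°
|H| = 20 · 10.05 / 4.0765 ≈ 49.307
Gain = 20 log₁₀(49.307) ≈ 33.86 dB
∠H = 5.71° − 42.61° = -36.90°

At s = jω = j43:
zero (s+10): 10 + j43 → |·| = √(10²+43²) = √1949 ≈ 44.147, ∠ = arctan(43/10) ≈ 76.91°
quadratic: (j43)² + 2.76·j43 + 4 = -1845 + j118.68 → |·| ≈ 1848.8, ∠ ≈ 176.32°
|H| = 20 · 44.147 / 1848.8 ≈ 0.47757
Gain = 20 log₁₀(0.47757) ≈ -6.42 dB
∠H = 76.91° − 176.32° = -99.41°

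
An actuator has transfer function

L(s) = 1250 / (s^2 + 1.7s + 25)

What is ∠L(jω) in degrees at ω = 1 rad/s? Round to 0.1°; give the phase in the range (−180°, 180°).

At s = jω = j1:
quadratic: (j1)² + 1.7·j1 + 25 = 24 + j1.7 → |·| ≈ 24.06, ∠ ≈ 4.05°
∠L = 0.00° − 4.05° = -4.05°

-4.1°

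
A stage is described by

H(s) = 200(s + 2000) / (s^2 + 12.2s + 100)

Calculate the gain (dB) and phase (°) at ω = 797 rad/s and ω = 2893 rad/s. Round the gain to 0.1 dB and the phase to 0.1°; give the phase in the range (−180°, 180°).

At s = jω = j797:
zero (s+2000): 2000 + j797 → |·| = √(2000²+797²) = √4635209 ≈ 2153, ∠ = arctan(797/2000) ≈ 21.73°
quadratic: (j797)² + 12.2·j797 + 100 = -635109 + j9723.4 → |·| ≈ 6.3518e+05, ∠ ≈ 179.12°
|H| = 200 · 2153 / 6.3518e+05 ≈ 0.67792
Gain = 20 log₁₀(0.67792) ≈ -3.38 dB
∠H = 21.73° − 179.12° = -157.39°

At s = jω = j2893:
zero (s+2000): 2000 + j2893 → |·| = √(2000²+2893²) = √12369449 ≈ 3517, ∠ = arctan(2893/2000) ≈ 55.34°
quadratic: (j2893)² + 12.2·j2893 + 100 = -8369349 + j35294.6 → |·| ≈ 8.3694e+06, ∠ ≈ 179.76°
|H| = 200 · 3517 / 8.3694e+06 ≈ 0.084044
Gain = 20 log₁₀(0.084044) ≈ -21.51 dB
∠H = 55.34° − 179.76° = -124.42°

ω = 797: -3.4 dB, -157.4°; ω = 2893: -21.5 dB, -124.4°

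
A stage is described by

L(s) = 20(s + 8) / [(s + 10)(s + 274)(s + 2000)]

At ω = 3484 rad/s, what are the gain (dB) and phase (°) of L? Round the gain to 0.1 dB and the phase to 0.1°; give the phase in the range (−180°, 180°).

-116.9 dB, -145.6°

At s = jω = j3484:
zero (s+8): 8 + j3484 → |·| = √(8²+3484²) = √12138320 ≈ 3484, ∠ = arctan(3484/8) ≈ 89.87°
pole (s+10): 10 + j3484 → |·| = √(10²+3484²) = √12138356 ≈ 3484, ∠ = arctan(3484/10) ≈ 89.84°
pole (s+274): 274 + j3484 → |·| = √(274²+3484²) = √12213332 ≈ 3494.8, ∠ = arctan(3484/274) ≈ 85.50°
pole (s+2000): 2000 + j3484 → |·| = √(2000²+3484²) = √16138256 ≈ 4017.2, ∠ = arctan(3484/2000) ≈ 60.14°
|L| = 20 · 3484 / 4.8913e+10 ≈ 1.4246e-06
Gain = 20 log₁₀(1.4246e-06) ≈ -116.93 dB
∠L = 89.87° − 235.48° = -145.61°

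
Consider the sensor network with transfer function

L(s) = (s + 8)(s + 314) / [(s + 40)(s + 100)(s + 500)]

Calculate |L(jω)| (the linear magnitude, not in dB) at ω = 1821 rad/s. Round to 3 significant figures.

At s = jω = j1821:
zero (s+8): 8 + j1821 → |·| = √(8²+1821²) = √3316105 ≈ 1821, ∠ = arctan(1821/8) ≈ 89.75°
zero (s+314): 314 + j1821 → |·| = √(314²+1821²) = √3414637 ≈ 1847.9, ∠ = arctan(1821/314) ≈ 80.22°
pole (s+40): 40 + j1821 → |·| = √(40²+1821²) = √3317641 ≈ 1821.4, ∠ = arctan(1821/40) ≈ 88.74°
pole (s+100): 100 + j1821 → |·| = √(100²+1821²) = √3326041 ≈ 1823.7, ∠ = arctan(1821/100) ≈ 86.86°
pole (s+500): 500 + j1821 → |·| = √(500²+1821²) = √3566041 ≈ 1888.4, ∠ = arctan(1821/500) ≈ 74.65°
|L| = 1 · 3.365e+06 / 6.2727e+09 ≈ 0.00053645

0.000536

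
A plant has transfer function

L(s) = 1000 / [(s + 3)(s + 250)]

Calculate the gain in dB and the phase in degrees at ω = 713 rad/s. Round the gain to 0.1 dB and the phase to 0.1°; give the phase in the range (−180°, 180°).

At s = jω = j713:
pole (s+3): 3 + j713 → |·| = √(3²+713²) = √508378 ≈ 713.01, ∠ = arctan(713/3) ≈ 89.76°
pole (s+250): 250 + j713 → |·| = √(250²+713²) = √570869 ≈ 755.56, ∠ = arctan(713/250) ≈ 70.68°
|L| = 1000 / 5.3872e+05 ≈ 0.0018563
Gain = 20 log₁₀(0.0018563) ≈ -54.63 dB
∠L = 0.00° − 160.44° = -160.44°

-54.6 dB, -160.4°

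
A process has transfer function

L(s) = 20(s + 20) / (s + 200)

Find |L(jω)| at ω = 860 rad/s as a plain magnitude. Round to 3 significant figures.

At s = jω = j860:
zero (s+20): 20 + j860 → |·| = √(20²+860²) = √740000 ≈ 860.23, ∠ = arctan(860/20) ≈ 88.67°
pole (s+200): 200 + j860 → |·| = √(200²+860²) = √779600 ≈ 882.95, ∠ = arctan(860/200) ≈ 76.91°
|L| = 20 · 860.23 / 882.95 ≈ 19.485

19.5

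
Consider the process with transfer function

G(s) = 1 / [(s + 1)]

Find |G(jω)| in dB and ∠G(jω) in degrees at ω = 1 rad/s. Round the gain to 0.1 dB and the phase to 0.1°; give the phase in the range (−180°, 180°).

-3.0 dB, -45.0°

At ω = 1 rad/s:
pole (1 + j1·1) = 1 + j1 → |·| ≈ 1.4142, ∠ ≈ 45.00°
|G| = 1 · 1 / (1.4142) ≈ 0.70711
Gain = 20 log₁₀(0.70711) ≈ -3.01 dB
∠G = (0°) − (45.00°) = -45.00°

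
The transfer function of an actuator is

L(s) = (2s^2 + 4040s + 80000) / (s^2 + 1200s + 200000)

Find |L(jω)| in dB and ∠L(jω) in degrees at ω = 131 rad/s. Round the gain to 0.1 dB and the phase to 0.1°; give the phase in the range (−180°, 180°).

6.9 dB, 44.4°

Substitute s = j131:
Numerator: 2(j131)^2 + 4040(j131) + 80000 = 45678 + j529240
Denominator: (j131)^2 + 1200(j131) + 200000 = 182839 + j157200
|N| = √(45678² + 529240²) ≈ 5.3121e+05, ∠N ≈ 85.07°
|D| = √(182839² + 157200²) ≈ 2.4113e+05, ∠D ≈ 40.69°
|L| = 5.3121e+05 / 2.4113e+05 ≈ 2.203
Gain = 20 log₁₀(2.203) ≈ 6.86 dB
∠L = 85.07° − 40.69° = 44.38°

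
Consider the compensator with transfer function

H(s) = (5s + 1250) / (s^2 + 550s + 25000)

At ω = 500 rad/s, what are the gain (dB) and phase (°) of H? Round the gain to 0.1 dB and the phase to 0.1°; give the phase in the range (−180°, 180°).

Substitute s = j500:
Numerator: 5(j500) + 1250 = 1250 + j2500
Denominator: (j500)^2 + 550(j500) + 25000 = -225000 + j275000
|N| = √(1250² + 2500²) ≈ 2795.1, ∠N ≈ 63.43°
|D| = √(225000² + 275000²) ≈ 3.5532e+05, ∠D ≈ 129.29°
|H| = 2795.1 / 3.5532e+05 ≈ 0.0078664
Gain = 20 log₁₀(0.0078664) ≈ -42.08 dB
∠H = 63.43° − 129.29° = -65.86°

-42.1 dB, -65.9°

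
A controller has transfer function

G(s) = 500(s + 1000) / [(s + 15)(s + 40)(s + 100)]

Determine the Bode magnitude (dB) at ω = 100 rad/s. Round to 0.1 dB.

-9.7 dB

At s = jω = j100:
zero (s+1000): 1000 + j100 → |·| = √(1000²+100²) = √1010000 ≈ 1005, ∠ = arctan(100/1000) ≈ 5.71°
pole (s+15): 15 + j100 → |·| = √(15²+100²) = √10225 ≈ 101.12, ∠ = arctan(100/15) ≈ 81.47°
pole (s+40): 40 + j100 → |·| = √(40²+100²) = √11600 ≈ 107.7, ∠ = arctan(100/40) ≈ 68.20°
pole (s+100): 100 + j100 → |·| = √(100²+100²) = √20000 ≈ 141.42, ∠ = arctan(100/100) ≈ 45.00°
|G| = 500 · 1005 / 1.5402e+06 ≈ 0.32626
Gain = 20 log₁₀(0.32626) ≈ -9.73 dB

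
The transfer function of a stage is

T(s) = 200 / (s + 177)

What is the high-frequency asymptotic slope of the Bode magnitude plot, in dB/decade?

Each pole contributes −20 dB/decade at high frequency; each zero contributes +20 dB/decade.
Net: 0 zero(s) − 1 pole(s) → -20 dB/decade.

-20 dB/decade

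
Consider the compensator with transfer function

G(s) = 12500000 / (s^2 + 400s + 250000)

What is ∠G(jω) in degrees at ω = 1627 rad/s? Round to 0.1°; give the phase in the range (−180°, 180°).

-164.8°

At s = jω = j1627:
quadratic: (j1627)² + 400·j1627 + 250000 = -2397129 + j650800 → |·| ≈ 2.4839e+06, ∠ ≈ 164.81°
∠G = 0.00° − 164.81° = -164.81°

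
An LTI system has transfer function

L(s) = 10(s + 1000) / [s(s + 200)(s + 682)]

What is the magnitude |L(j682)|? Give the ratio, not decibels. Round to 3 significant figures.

2.59e-05

At s = jω = j682:
zero (s+1000): 1000 + j682 → |·| = √(1000²+682²) = √1465124 ≈ 1210.4, ∠ = arctan(682/1000) ≈ 34.29°
pole (s+200): 200 + j682 → |·| = √(200²+682²) = √505124 ≈ 710.72, ∠ = arctan(682/200) ≈ 73.66°
pole (s+682): 682 + j682 → |·| = √(682²+682²) = √930248 ≈ 964.49, ∠ = arctan(682/682) ≈ 45.00°
pole at origin: |s| = 682, ∠ = 90.00° (in denominator)
|L| = 10 · 1210.4 / 4.675e+08 ≈ 2.5891e-05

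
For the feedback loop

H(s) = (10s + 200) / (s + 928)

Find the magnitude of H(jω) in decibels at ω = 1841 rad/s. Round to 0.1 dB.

19.0 dB

Substitute s = j1841:
Numerator: 10(j1841) + 200 = 200 + j18410
Denominator: (j1841) + 928 = 928 + j1841
|N| = √(200² + 18410²) ≈ 18411, ∠N ≈ 89.38°
|D| = √(928² + 1841²) ≈ 2061.7, ∠D ≈ 63.25°
|H| = 18411 / 2061.7 ≈ 8.93
Gain = 20 log₁₀(8.93) ≈ 19.02 dB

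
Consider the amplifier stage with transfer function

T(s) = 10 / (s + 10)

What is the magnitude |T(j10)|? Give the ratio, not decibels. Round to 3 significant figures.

Substitute s = j10:
Numerator: 10 = 10 + j0
Denominator: (j10) + 10 = 10 + j10
|N| = √(10² + 0²) ≈ 10, ∠N ≈ 0.00°
|D| = √(10² + 10²) ≈ 14.142, ∠D ≈ 45.00°
|T| = 10 / 14.142 ≈ 0.70711

0.707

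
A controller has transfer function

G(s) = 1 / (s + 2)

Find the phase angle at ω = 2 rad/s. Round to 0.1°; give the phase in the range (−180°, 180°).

Substitute s = j2:
Numerator: 1 = 1 + j0
Denominator: (j2) + 2 = 2 + j2
|N| = √(1² + 0²) ≈ 1, ∠N ≈ 0.00°
|D| = √(2² + 2²) ≈ 2.8284, ∠D ≈ 45.00°
∠G = 0.00° − 45.00° = -45.00°

-45.0°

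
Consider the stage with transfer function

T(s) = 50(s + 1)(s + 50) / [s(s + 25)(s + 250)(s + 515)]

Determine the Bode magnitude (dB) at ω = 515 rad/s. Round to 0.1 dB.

At s = jω = j515:
zero (s+1): 1 + j515 → |·| = √(1²+515²) = √265226 ≈ 515, ∠ = arctan(515/1) ≈ 89.89°
zero (s+50): 50 + j515 → |·| = √(50²+515²) = √267725 ≈ 517.42, ∠ = arctan(515/50) ≈ 84.45°
pole (s+25): 25 + j515 → |·| = √(25²+515²) = √265850 ≈ 515.61, ∠ = arctan(515/25) ≈ 87.22°
pole (s+250): 250 + j515 → |·| = √(250²+515²) = √327725 ≈ 572.47, ∠ = arctan(515/250) ≈ 64.11°
pole (s+515): 515 + j515 → |·| = √(515²+515²) = √530450 ≈ 728.32, ∠ = arctan(515/515) ≈ 45.00°
pole at origin: |s| = 515, ∠ = 90.00° (in denominator)
|T| = 50 · 2.6647e+05 / 1.1071e+11 ≈ 0.00012035
Gain = 20 log₁₀(0.00012035) ≈ -78.39 dB

-78.4 dB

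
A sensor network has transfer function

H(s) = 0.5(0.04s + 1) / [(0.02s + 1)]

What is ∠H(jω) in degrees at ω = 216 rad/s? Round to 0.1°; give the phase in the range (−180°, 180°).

At ω = 216 rad/s:
zero (1 + j216·0.04) = 1 + j8.64 → |·| ≈ 8.6977, ∠ ≈ 83.40°
pole (1 + j216·0.02) = 1 + j4.32 → |·| ≈ 4.4342, ∠ ≈ 76.97°
∠H = (83.40°) − (76.97°) = 6.43°

6.4°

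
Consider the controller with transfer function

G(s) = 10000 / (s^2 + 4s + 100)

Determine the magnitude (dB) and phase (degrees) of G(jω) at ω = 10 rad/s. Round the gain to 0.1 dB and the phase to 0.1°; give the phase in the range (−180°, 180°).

48.0 dB, -90.0°

At s = jω = j10:
quadratic: (j10)² + 4·j10 + 100 = 0 + j40 → |·| ≈ 40, ∠ ≈ 90.00°
|G| = 10000 / 40 ≈ 250
Gain = 20 log₁₀(250) ≈ 47.96 dB
∠G = 0.00° − 90.00° = -90.00°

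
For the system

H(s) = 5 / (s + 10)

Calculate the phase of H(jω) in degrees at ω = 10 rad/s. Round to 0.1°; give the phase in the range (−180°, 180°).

-45.0°

At s = jω = j10:
pole (s+10): 10 + j10 → |·| = √(10²+10²) = √200 ≈ 14.142, ∠ = arctan(10/10) ≈ 45.00°
∠H = 0.00° − 45.00° = -45.00°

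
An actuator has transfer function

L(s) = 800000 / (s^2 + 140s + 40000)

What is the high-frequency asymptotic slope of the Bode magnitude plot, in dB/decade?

Each pole contributes −20 dB/decade at high frequency; each zero contributes +20 dB/decade.
Net: 0 zero(s) − 2 pole(s) → -40 dB/decade.

-40 dB/decade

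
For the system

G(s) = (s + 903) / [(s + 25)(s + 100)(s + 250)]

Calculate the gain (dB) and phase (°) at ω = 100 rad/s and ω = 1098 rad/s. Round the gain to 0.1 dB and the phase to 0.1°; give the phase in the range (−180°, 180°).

At s = jω = j100:
zero (s+903): 903 + j100 → |·| = √(903²+100²) = √825409 ≈ 908.52, ∠ = arctan(100/903) ≈ 6.32°
pole (s+25): 25 + j100 → |·| = √(25²+100²) = √10625 ≈ 103.08, ∠ = arctan(100/25) ≈ 75.96°
pole (s+100): 100 + j100 → |·| = √(100²+100²) = √20000 ≈ 141.42, ∠ = arctan(100/100) ≈ 45.00°
pole (s+250): 250 + j100 → |·| = √(250²+100²) = √72500 ≈ 269.26, ∠ = arctan(100/250) ≈ 21.80°
|G| = 1 · 908.52 / 3.9252e+06 ≈ 0.00023146
Gain = 20 log₁₀(0.00023146) ≈ -72.71 dB
∠G = 6.32° − 142.76° = -136.44°

At s = jω = j1098:
zero (s+903): 903 + j1098 → |·| = √(903²+1098²) = √2021013 ≈ 1421.6, ∠ = arctan(1098/903) ≈ 50.57°
pole (s+25): 25 + j1098 → |·| = √(25²+1098²) = √1206229 ≈ 1098.3, ∠ = arctan(1098/25) ≈ 88.70°
pole (s+100): 100 + j1098 → |·| = √(100²+1098²) = √1215604 ≈ 1102.5, ∠ = arctan(1098/100) ≈ 84.80°
pole (s+250): 250 + j1098 → |·| = √(250²+1098²) = √1268104 ≈ 1126.1, ∠ = arctan(1098/250) ≈ 77.17°
|G| = 1 · 1421.6 / 1.3636e+09 ≈ 1.0425e-06
Gain = 20 log₁₀(1.0425e-06) ≈ -119.64 dB
∠G = 50.57° − 250.67° = -200.10° ≡ 159.90° (principal value)

ω = 100: -72.7 dB, -136.4°; ω = 1098: -119.6 dB, 159.9°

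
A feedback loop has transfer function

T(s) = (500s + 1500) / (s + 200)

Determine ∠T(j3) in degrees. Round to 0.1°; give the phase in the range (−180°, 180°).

Substitute s = j3:
Numerator: 500(j3) + 1500 = 1500 + j1500
Denominator: (j3) + 200 = 200 + j3
|N| = √(1500² + 1500²) ≈ 2121.3, ∠N ≈ 45.00°
|D| = √(200² + 3²) ≈ 200.02, ∠D ≈ 0.86°
∠T = 45.00° − 0.86° = 44.14°

44.1°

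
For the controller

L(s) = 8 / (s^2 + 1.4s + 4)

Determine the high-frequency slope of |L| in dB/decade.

Each pole contributes −20 dB/decade at high frequency; each zero contributes +20 dB/decade.
Net: 0 zero(s) − 2 pole(s) → -40 dB/decade.

-40 dB/decade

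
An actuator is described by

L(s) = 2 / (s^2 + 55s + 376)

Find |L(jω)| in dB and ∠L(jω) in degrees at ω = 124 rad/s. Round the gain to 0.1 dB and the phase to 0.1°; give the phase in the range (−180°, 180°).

Substitute s = j124:
Numerator: 2 = 2 + j0
Denominator: (j124)^2 + 55(j124) + 376 = -15000 + j6820
|N| = √(2² + 0²) ≈ 2, ∠N ≈ 0.00°
|D| = √(15000² + 6820²) ≈ 16478, ∠D ≈ 155.55°
|L| = 2 / 16478 ≈ 0.00012137
Gain = 20 log₁₀(0.00012137) ≈ -78.32 dB
∠L = 0.00° − 155.55° = -155.55°

-78.3 dB, -155.6°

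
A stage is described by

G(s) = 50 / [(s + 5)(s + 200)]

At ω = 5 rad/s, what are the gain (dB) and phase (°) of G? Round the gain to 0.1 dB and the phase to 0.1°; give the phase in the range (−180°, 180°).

-29.0 dB, -46.4°

At s = jω = j5:
pole (s+5): 5 + j5 → |·| = √(5²+5²) = √50 ≈ 7.0711, ∠ = arctan(5/5) ≈ 45.00°
pole (s+200): 200 + j5 → |·| = √(200²+5²) = √40025 ≈ 200.06, ∠ = arctan(5/200) ≈ 1.43°
|G| = 50 / 1414.6 ≈ 0.035346
Gain = 20 log₁₀(0.035346) ≈ -29.03 dB
∠G = 0.00° − 46.43° = -46.43°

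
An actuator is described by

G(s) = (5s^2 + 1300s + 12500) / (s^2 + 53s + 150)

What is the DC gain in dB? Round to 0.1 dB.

38.4 dB

G(0) = 12500 / 150 ≈ 83.333
20 log₁₀(83.333) ≈ 38.42 dB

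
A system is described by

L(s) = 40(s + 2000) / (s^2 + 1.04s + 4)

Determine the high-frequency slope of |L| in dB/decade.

Each pole contributes −20 dB/decade at high frequency; each zero contributes +20 dB/decade.
Net: 1 zero(s) − 2 pole(s) → -20 dB/decade.

-20 dB/decade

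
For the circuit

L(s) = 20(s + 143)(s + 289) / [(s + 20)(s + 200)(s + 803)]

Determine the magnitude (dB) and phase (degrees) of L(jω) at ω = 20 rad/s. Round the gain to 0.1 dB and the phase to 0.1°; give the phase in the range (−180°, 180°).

At s = jω = j20:
zero (s+143): 143 + j20 → |·| = √(143²+20²) = √20849 ≈ 144.39, ∠ = arctan(20/143) ≈ 7.96°
zero (s+289): 289 + j20 → |·| = √(289²+20²) = √83921 ≈ 289.69, ∠ = arctan(20/289) ≈ 3.96°
pole (s+20): 20 + j20 → |·| = √(20²+20²) = √800 ≈ 28.284, ∠ = arctan(20/20) ≈ 45.00°
pole (s+200): 200 + j20 → |·| = √(200²+20²) = √40400 ≈ 201, ∠ = arctan(20/200) ≈ 5.71°
pole (s+803): 803 + j20 → |·| = √(803²+20²) = √645209 ≈ 803.25, ∠ = arctan(20/803) ≈ 1.43°
|L| = 20 · 41828 / 4.5665e+06 ≈ 0.1832
Gain = 20 log₁₀(0.1832) ≈ -14.74 dB
∠L = 11.92° − 52.14° = -40.22°

-14.7 dB, -40.2°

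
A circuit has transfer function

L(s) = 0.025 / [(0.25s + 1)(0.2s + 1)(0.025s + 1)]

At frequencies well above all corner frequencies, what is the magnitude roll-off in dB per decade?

-60 dB/decade

Each pole contributes −20 dB/decade at high frequency; each zero contributes +20 dB/decade.
Net: 0 zero(s) − 3 pole(s) → -60 dB/decade.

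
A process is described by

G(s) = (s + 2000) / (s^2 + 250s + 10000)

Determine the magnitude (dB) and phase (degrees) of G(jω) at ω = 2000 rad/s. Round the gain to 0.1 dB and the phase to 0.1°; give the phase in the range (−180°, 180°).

-63.1 dB, -127.9°

Substitute s = j2000:
Numerator: (j2000) + 2000 = 2000 + j2000
Denominator: (j2000)^2 + 250(j2000) + 10000 = -3990000 + j500000
|N| = √(2000² + 2000²) ≈ 2828.4, ∠N ≈ 45.00°
|D| = √(3990000² + 500000²) ≈ 4.0212e+06, ∠D ≈ 172.86°
|G| = 2828.4 / 4.0212e+06 ≈ 0.00070337
Gain = 20 log₁₀(0.00070337) ≈ -63.06 dB
∠G = 45.00° − 172.86° = -127.86°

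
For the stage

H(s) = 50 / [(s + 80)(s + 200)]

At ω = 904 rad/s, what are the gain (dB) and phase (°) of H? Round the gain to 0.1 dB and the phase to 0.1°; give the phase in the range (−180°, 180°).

At s = jω = j904:
pole (s+80): 80 + j904 → |·| = √(80²+904²) = √823616 ≈ 907.53, ∠ = arctan(904/80) ≈ 84.94°
pole (s+200): 200 + j904 → |·| = √(200²+904²) = √857216 ≈ 925.86, ∠ = arctan(904/200) ≈ 77.52°
|H| = 50 / 8.4025e+05 ≈ 5.9506e-05
Gain = 20 log₁₀(5.9506e-05) ≈ -84.51 dB
∠H = 0.00° − 162.46° = -162.46°

-84.5 dB, -162.5°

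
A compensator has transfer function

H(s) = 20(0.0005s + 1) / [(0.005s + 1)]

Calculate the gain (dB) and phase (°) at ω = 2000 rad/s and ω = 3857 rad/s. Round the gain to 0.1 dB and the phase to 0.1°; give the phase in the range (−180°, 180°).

At ω = 2000 rad/s:
zero (1 + j2000·0.0005) = 1 + j1 → |·| ≈ 1.4142, ∠ ≈ 45.00°
pole (1 + j2000·0.005) = 1 + j10 → |·| ≈ 10.05, ∠ ≈ 84.29°
|H| = 20 · 1.4142 / (10.05) ≈ 2.8143
Gain = 20 log₁₀(2.8143) ≈ 8.99 dB
∠H = (45.00°) − (84.29°) = -39.29°

At ω = 3857 rad/s:
zero (1 + j3857·0.0005) = 1 + j1.9285 → |·| ≈ 2.1724, ∠ ≈ 62.59°
pole (1 + j3857·0.005) = 1 + j19.285 → |·| ≈ 19.311, ∠ ≈ 87.03°
|H| = 20 · 2.1724 / (19.311) ≈ 2.2499
Gain = 20 log₁₀(2.2499) ≈ 7.04 dB
∠H = (62.59°) − (87.03°) = -24.44°

ω = 2000: 9.0 dB, -39.3°; ω = 3857: 7.0 dB, -24.4°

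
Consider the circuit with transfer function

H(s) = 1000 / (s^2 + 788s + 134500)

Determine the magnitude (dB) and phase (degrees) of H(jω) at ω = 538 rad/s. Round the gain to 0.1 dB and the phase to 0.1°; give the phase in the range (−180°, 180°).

Substitute s = j538:
Numerator: 1000 = 1000 + j0
Denominator: (j538)^2 + 788(j538) + 134500 = -154944 + j423944
|N| = √(1000² + 0²) ≈ 1000, ∠N ≈ 0.00°
|D| = √(154944² + 423944²) ≈ 4.5137e+05, ∠D ≈ 110.08°
|H| = 1000 / 4.5137e+05 ≈ 0.0022155
Gain = 20 log₁₀(0.0022155) ≈ -53.09 dB
∠H = 0.00° − 110.08° = -110.08°

-53.1 dB, -110.1°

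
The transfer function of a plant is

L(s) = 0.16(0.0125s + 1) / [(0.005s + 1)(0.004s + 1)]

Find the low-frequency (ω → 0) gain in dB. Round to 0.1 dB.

L(0) = 0.16 · 1 / 1 = 0.16
20 log₁₀(0.16) ≈ -15.92 dB

-15.9 dB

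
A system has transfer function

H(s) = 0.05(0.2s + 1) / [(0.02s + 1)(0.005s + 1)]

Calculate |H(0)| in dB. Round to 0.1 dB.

H(0) = 0.05 · 1 / 1 = 0.05
20 log₁₀(0.05) ≈ -26.02 dB

-26.0 dB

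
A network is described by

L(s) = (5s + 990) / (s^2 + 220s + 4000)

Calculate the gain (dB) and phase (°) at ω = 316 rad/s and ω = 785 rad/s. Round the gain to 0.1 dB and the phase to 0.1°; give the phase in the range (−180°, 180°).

Substitute s = j316:
Numerator: 5(j316) + 990 = 990 + j1580
Denominator: (j316)^2 + 220(j316) + 4000 = -95856 + j69520
|N| = √(990² + 1580²) ≈ 1864.5, ∠N ≈ 57.93°
|D| = √(95856² + 69520²) ≈ 1.1841e+05, ∠D ≈ 144.05°
|L| = 1864.5 / 1.1841e+05 ≈ 0.015746
Gain = 20 log₁₀(0.015746) ≈ -36.06 dB
∠L = 57.93° − 144.05° = -86.12°

Substitute s = j785:
Numerator: 5(j785) + 990 = 990 + j3925
Denominator: (j785)^2 + 220(j785) + 4000 = -612225 + j172700
|N| = √(990² + 3925²) ≈ 4047.9, ∠N ≈ 75.84°
|D| = √(612225² + 172700²) ≈ 6.3612e+05, ∠D ≈ 164.25°
|L| = 4047.9 / 6.3612e+05 ≈ 0.0063634
Gain = 20 log₁₀(0.0063634) ≈ -43.93 dB
∠L = 75.84° − 164.25° = -88.41°

ω = 316: -36.1 dB, -86.1°; ω = 785: -43.9 dB, -88.4°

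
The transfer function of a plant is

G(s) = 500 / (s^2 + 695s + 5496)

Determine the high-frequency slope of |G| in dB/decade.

-40 dB/decade

Each pole contributes −20 dB/decade at high frequency; each zero contributes +20 dB/decade.
Net: 0 zero(s) − 2 pole(s) → -40 dB/decade.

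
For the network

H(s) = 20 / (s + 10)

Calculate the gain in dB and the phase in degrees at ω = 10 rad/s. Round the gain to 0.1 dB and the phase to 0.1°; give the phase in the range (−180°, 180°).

At s = jω = j10:
pole (s+10): 10 + j10 → |·| = √(10²+10²) = √200 ≈ 14.142, ∠ = arctan(10/10) ≈ 45.00°
|H| = 20 / 14.142 ≈ 1.4142
Gain = 20 log₁₀(1.4142) ≈ 3.01 dB
∠H = 0.00° − 45.00° = -45.00°

3.0 dB, -45.0°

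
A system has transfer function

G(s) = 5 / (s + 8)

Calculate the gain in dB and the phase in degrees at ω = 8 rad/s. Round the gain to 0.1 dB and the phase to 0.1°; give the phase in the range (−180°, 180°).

-7.1 dB, -45.0°

At s = jω = j8:
pole (s+8): 8 + j8 → |·| = √(8²+8²) = √128 ≈ 11.314, ∠ = arctan(8/8) ≈ 45.00°
|G| = 5 / 11.314 ≈ 0.44193
Gain = 20 log₁₀(0.44193) ≈ -7.09 dB
∠G = 0.00° − 45.00° = -45.00°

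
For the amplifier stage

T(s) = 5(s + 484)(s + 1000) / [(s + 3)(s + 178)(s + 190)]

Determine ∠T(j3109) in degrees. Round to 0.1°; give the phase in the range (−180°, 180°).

-109.8°

At s = jω = j3109:
zero (s+484): 484 + j3109 → |·| = √(484²+3109²) = √9900137 ≈ 3146.4, ∠ = arctan(3109/484) ≈ 81.15°
zero (s+1000): 1000 + j3109 → |·| = √(1000²+3109²) = √10665881 ≈ 3265.9, ∠ = arctan(3109/1000) ≈ 72.17°
pole (s+3): 3 + j3109 → |·| = √(3²+3109²) = √9665890 ≈ 3109, ∠ = arctan(3109/3) ≈ 89.94°
pole (s+178): 178 + j3109 → |·| = √(178²+3109²) = √9697565 ≈ 3114.1, ∠ = arctan(3109/178) ≈ 86.72°
pole (s+190): 190 + j3109 → |·| = √(190²+3109²) = √9701981 ≈ 3114.8, ∠ = arctan(3109/190) ≈ 86.50°
∠T = 153.32° − 263.16° = -109.84°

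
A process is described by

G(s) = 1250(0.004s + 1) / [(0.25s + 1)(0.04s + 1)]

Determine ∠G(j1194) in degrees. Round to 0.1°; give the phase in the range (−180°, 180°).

At ω = 1194 rad/s:
zero (1 + j1194·0.004) = 1 + j4.776 → |·| ≈ 4.8796, ∠ ≈ 78.17°
pole (1 + j1194·0.25) = 1 + j298.5 → |·| ≈ 298.5, ∠ ≈ 89.81°
pole (1 + j1194·0.04) = 1 + j47.76 → |·| ≈ 47.77, ∠ ≈ 88.80°
∠G = (78.17°) − (89.81° + 88.80°) = -100.44°

-100.4°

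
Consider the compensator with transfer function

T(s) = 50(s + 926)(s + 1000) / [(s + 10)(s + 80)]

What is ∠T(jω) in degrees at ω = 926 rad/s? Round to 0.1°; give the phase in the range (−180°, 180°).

-86.6°

At s = jω = j926:
zero (s+926): 926 + j926 → |·| = √(926²+926²) = √1714952 ≈ 1309.6, ∠ = arctan(926/926) ≈ 45.00°
zero (s+1000): 1000 + j926 → |·| = √(1000²+926²) = √1857476 ≈ 1362.9, ∠ = arctan(926/1000) ≈ 42.80°
pole (s+10): 10 + j926 → |·| = √(10²+926²) = √857576 ≈ 926.05, ∠ = arctan(926/10) ≈ 89.38°
pole (s+80): 80 + j926 → |·| = √(80²+926²) = √863876 ≈ 929.45, ∠ = arctan(926/80) ≈ 85.06°
∠T = 87.80° − 174.44° = -86.64°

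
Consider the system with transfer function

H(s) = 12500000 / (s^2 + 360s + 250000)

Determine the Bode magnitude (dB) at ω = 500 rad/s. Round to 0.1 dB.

At s = jω = j500:
quadratic: (j500)² + 360·j500 + 250000 = 0 + j180000 → |·| ≈ 1.8e+05, ∠ ≈ 90.00°
|H| = 12500000 / 1.8e+05 ≈ 69.444
Gain = 20 log₁₀(69.444) ≈ 36.83 dB

36.8 dB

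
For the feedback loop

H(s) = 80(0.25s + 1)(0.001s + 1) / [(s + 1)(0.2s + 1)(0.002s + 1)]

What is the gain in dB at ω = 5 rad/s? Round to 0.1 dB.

At ω = 5 rad/s:
zero (1 + j5·0.25) = 1 + j1.25 → |·| ≈ 1.6008, ∠ ≈ 51.34°
zero (1 + j5·0.001) = 1 + j0.005 → |·| ≈ 1, ∠ ≈ 0.29°
pole (1 + j5·1) = 1 + j5 → |·| ≈ 5.099, ∠ ≈ 78.69°
pole (1 + j5·0.2) = 1 + j1 → |·| ≈ 1.4142, ∠ ≈ 45.00°
pole (1 + j5·0.002) = 1 + j0.01 → |·| ≈ 1, ∠ ≈ 0.57°
|H| = 80 · 1.6008 · 1 / (5.099 · 1.4142 · 1) ≈ 17.76
Gain = 20 log₁₀(17.76) ≈ 24.99 dB

25.0 dB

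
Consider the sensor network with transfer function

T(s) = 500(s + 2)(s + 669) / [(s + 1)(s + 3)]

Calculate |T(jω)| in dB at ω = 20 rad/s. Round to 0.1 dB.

84.4 dB

At s = jω = j20:
zero (s+2): 2 + j20 → |·| = √(2²+20²) = √404 ≈ 20.1, ∠ = arctan(20/2) ≈ 84.29°
zero (s+669): 669 + j20 → |·| = √(669²+20²) = √447961 ≈ 669.3, ∠ = arctan(20/669) ≈ 1.71°
pole (s+1): 1 + j20 → |·| = √(1²+20²) = √401 ≈ 20.025, ∠ = arctan(20/1) ≈ 87.14°
pole (s+3): 3 + j20 → |·| = √(3²+20²) = √409 ≈ 20.224, ∠ = arctan(20/3) ≈ 81.47°
|T| = 500 · 13453 / 404.99 ≈ 16609
Gain = 20 log₁₀(16609) ≈ 84.41 dB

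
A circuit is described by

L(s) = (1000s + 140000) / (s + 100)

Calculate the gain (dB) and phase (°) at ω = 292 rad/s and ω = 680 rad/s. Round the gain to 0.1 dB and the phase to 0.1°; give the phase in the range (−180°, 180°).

ω = 292: 60.4 dB, -6.7°; ω = 680: 60.1 dB, -3.3°

Substitute s = j292:
Numerator: 1000(j292) + 140000 = 140000 + j292000
Denominator: (j292) + 100 = 100 + j292
|N| = √(140000² + 292000²) ≈ 3.2383e+05, ∠N ≈ 64.38°
|D| = √(100² + 292²) ≈ 308.65, ∠D ≈ 71.10°
|L| = 3.2383e+05 / 308.65 ≈ 1049.2
Gain = 20 log₁₀(1049.2) ≈ 60.42 dB
∠L = 64.38° − 71.10° = -6.72°

Substitute s = j680:
Numerator: 1000(j680) + 140000 = 140000 + j680000
Denominator: (j680) + 100 = 100 + j680
|N| = √(140000² + 680000²) ≈ 6.9426e+05, ∠N ≈ 78.37°
|D| = √(100² + 680²) ≈ 687.31, ∠D ≈ 81.63°
|L| = 6.9426e+05 / 687.31 ≈ 1010.1
Gain = 20 log₁₀(1010.1) ≈ 60.09 dB
∠L = 78.37° − 81.63° = -3.26°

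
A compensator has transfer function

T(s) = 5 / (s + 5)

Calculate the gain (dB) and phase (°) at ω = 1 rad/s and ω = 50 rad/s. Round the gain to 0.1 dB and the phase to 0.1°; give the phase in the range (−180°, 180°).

ω = 1: -0.2 dB, -11.3°; ω = 50: -20.0 dB, -84.3°

At s = jω = j1:
pole (s+5): 5 + j1 → |·| = √(5²+1²) = √26 ≈ 5.099, ∠ = arctan(1/5) ≈ 11.31°
|T| = 5 / 5.099 ≈ 0.98058
Gain = 20 log₁₀(0.98058) ≈ -0.17 dB
∠T = 0.00° − 11.31° = -11.31°

At s = jω = j50:
pole (s+5): 5 + j50 → |·| = √(5²+50²) = √2525 ≈ 50.249, ∠ = arctan(50/5) ≈ 84.29°
|T| = 5 / 50.249 ≈ 0.099504
Gain = 20 log₁₀(0.099504) ≈ -20.04 dB
∠T = 0.00° − 84.29° = -84.29°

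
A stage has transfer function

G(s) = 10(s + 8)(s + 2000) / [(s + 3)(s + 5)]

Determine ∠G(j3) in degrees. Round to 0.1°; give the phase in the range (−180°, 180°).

At s = jω = j3:
zero (s+8): 8 + j3 → |·| = √(8²+3²) = √73 ≈ 8.544, ∠ = arctan(3/8) ≈ 20.56°
zero (s+2000): 2000 + j3 → |·| = √(2000²+3²) = √4000009 ≈ 2000, ∠ = arctan(3/2000) ≈ 0.09°
pole (s+3): 3 + j3 → |·| = √(3²+3²) = √18 ≈ 4.2426, ∠ = arctan(3/3) ≈ 45.00°
pole (s+5): 5 + j3 → |·| = √(5²+3²) = √34 ≈ 5.831, ∠ = arctan(3/5) ≈ 30.96°
∠G = 20.65° − 75.96° = -55.31°

-55.3°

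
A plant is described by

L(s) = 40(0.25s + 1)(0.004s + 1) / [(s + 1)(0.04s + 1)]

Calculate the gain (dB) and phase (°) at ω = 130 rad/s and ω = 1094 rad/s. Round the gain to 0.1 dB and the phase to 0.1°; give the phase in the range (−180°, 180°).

At ω = 130 rad/s:
zero (1 + j130·0.25) = 1 + j32.5 → |·| ≈ 32.515, ∠ ≈ 88.24°
zero (1 + j130·0.004) = 1 + j0.52 → |·| ≈ 1.1271, ∠ ≈ 27.47°
pole (1 + j130·1) = 1 + j130 → |·| ≈ 130, ∠ ≈ 89.56°
pole (1 + j130·0.04) = 1 + j5.2 → |·| ≈ 5.2953, ∠ ≈ 79.11°
|L| = 40 · 32.515 · 1.1271 / (130 · 5.2953) ≈ 2.1295
Gain = 20 log₁₀(2.1295) ≈ 6.57 dB
∠L = (88.24° + 27.47°) − (89.56° + 79.11°) = -52.96°

At ω = 1094 rad/s:
zero (1 + j1094·0.25) = 1 + j273.5 → |·| ≈ 273.5, ∠ ≈ 89.79°
zero (1 + j1094·0.004) = 1 + j4.376 → |·| ≈ 4.4888, ∠ ≈ 77.13°
pole (1 + j1094·1) = 1 + j1094 → |·| ≈ 1094, ∠ ≈ 89.95°
pole (1 + j1094·0.04) = 1 + j43.76 → |·| ≈ 43.771, ∠ ≈ 88.69°
|L| = 40 · 273.5 · 4.4888 / (1094 · 43.771) ≈ 1.0255
Gain = 20 log₁₀(1.0255) ≈ 0.22 dB
∠L = (89.79° + 77.13°) − (89.95° + 88.69°) = -11.72°

ω = 130: 6.6 dB, -53.0°; ω = 1094: 0.2 dB, -11.7°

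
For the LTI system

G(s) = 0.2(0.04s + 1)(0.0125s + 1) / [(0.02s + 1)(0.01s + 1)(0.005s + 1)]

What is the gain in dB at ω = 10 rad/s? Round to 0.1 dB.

At ω = 10 rad/s:
zero (1 + j10·0.04) = 1 + j0.4 → |·| ≈ 1.077, ∠ ≈ 21.80°
zero (1 + j10·0.0125) = 1 + j0.125 → |·| ≈ 1.0078, ∠ ≈ 7.13°
pole (1 + j10·0.02) = 1 + j0.2 → |·| ≈ 1.0198, ∠ ≈ 11.31°
pole (1 + j10·0.01) = 1 + j0.1 → |·| ≈ 1.005, ∠ ≈ 5.71°
pole (1 + j10·0.005) = 1 + j0.05 → |·| ≈ 1.0012, ∠ ≈ 2.86°
|G| = 0.2 · 1.077 · 1.0078 / (1.0198 · 1.005 · 1.0012) ≈ 0.21155
Gain = 20 log₁₀(0.21155) ≈ -13.49 dB

-13.5 dB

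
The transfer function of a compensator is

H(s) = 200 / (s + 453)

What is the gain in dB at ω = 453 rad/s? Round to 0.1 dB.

-10.1 dB

Substitute s = j453:
Numerator: 200 = 200 + j0
Denominator: (j453) + 453 = 453 + j453
|N| = √(200² + 0²) ≈ 200, ∠N ≈ 0.00°
|D| = √(453² + 453²) ≈ 640.64, ∠D ≈ 45.00°
|H| = 200 / 640.64 ≈ 0.31219
Gain = 20 log₁₀(0.31219) ≈ -10.11 dB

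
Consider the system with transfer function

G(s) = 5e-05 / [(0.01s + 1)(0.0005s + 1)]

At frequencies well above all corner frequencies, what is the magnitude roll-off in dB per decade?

-40 dB/decade

Each pole contributes −20 dB/decade at high frequency; each zero contributes +20 dB/decade.
Net: 0 zero(s) − 2 pole(s) → -40 dB/decade.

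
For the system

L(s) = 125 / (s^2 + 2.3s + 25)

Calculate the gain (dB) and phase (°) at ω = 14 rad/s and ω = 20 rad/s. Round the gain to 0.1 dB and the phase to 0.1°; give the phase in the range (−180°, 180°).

At s = jω = j14:
quadratic: (j14)² + 2.3·j14 + 25 = -171 + j32.2 → |·| ≈ 174.01, ∠ ≈ 169.34°
|L| = 125 / 174.01 ≈ 0.71835
Gain = 20 log₁₀(0.71835) ≈ -2.87 dB
∠L = 0.00° − 169.34° = -169.34°

At s = jω = j20:
quadratic: (j20)² + 2.3·j20 + 25 = -375 + j46 → |·| ≈ 377.81, ∠ ≈ 173.01°
|L| = 125 / 377.81 ≈ 0.33085
Gain = 20 log₁₀(0.33085) ≈ -9.61 dB
∠L = 0.00° − 173.01° = -173.01°

ω = 14: -2.9 dB, -169.3°; ω = 20: -9.6 dB, -173.0°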